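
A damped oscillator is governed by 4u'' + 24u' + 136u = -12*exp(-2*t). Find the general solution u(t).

u = -3*exp(-2*t)/26 + C1*cos(5*t)*exp(-3*t) + C2*exp(-3*t)*sin(5*t)

Divide through by 4: u'' + 6u' + 34u = -3*exp(-2*t).
Characteristic equation r² + 6r + 34 = 0 has discriminant (6)² - 4·(34) = -100 < 0, so r = -3 ± 5i.
Hence u_h = C1*cos(5*t)*exp(-3*t) + C2*exp(-3*t)*sin(5*t).
Try u_p = A*exp(-2*t). Substituting into the equation and dividing by exp(-2*t) gives A = -3/26, so u_p = -3*exp(-2*t)/26.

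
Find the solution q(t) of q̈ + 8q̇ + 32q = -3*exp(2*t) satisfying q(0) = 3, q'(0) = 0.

Characteristic equation r² + 8r + 32 = 0 has discriminant (8)² - 4·(32) = -64 < 0, so r = -4 ± 4i.
Hence q_h = C1*cos(4*t)*exp(-4*t) + C2*exp(-4*t)*sin(4*t).
Try q_p = A*exp(2*t). Substituting into the equation and dividing by exp(2*t) gives A = -3/52, so q_p = -3*exp(2*t)/52.
General solution: q = -3*exp(2*t)/52 + C1*cos(4*t)*exp(-4*t) + C2*exp(-4*t)*sin(4*t).
Apply the initial conditions: q(0) = -3/52 + C1 = 3 and q'(0) = -3/26 - 4*C1 + 4*C2 = 0. Solving gives C1 = 159/52, C2 = 321/104.

q = -3*exp(2*t)/52 + 159*cos(4*t)*exp(-4*t)/52 + 321*exp(-4*t)*sin(4*t)/104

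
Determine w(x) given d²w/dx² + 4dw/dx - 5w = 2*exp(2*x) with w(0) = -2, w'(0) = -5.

Characteristic equation r² + 4r - 5 = 0 factors as (r + 5)(r - 1) = 0, so r = -5, 1.
Hence w_h = C1*exp(-5*x) + C2*exp(x).
Try w_p = A*exp(2*x). Substituting into the equation and dividing by exp(2*x) gives A = 2/7, so w_p = 2*exp(2*x)/7.
General solution: w = 2*exp(2*x)/7 + C1*exp(-5*x) + C2*exp(x).
Apply the initial conditions: w(0) = 2/7 + C1 + C2 = -2 and w'(0) = 4/7 + C2 - 5*C1 = -5. Solving gives C1 = 23/42, C2 = -17/6.

w = -17*exp(x)/6 + 2*exp(2*x)/7 + 23*exp(-5*x)/42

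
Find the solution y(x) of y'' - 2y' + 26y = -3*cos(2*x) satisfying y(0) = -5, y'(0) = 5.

y = -33*cos(2*x)/250 + 3*sin(2*x)/125 - 1217*cos(5*x)*exp(x)/250 + 491*exp(x)*sin(5*x)/250

Characteristic equation r² - 2r + 26 = 0 has discriminant (-2)² - 4·(26) = -100 < 0, so r = 1 ± 5i.
Hence y_h = C1*cos(5*x)*exp(x) + C2*exp(x)*sin(5*x).
Try y_p = A*cos(2*x) + B*sin(2*x). Substituting and equating the coefficients of cos(2x) and sin(2x) gives A = -33/250, B = 3/125, so y_p = -33*cos(2*x)/250 + 3*sin(2*x)/125.
General solution: y = -33*cos(2*x)/250 + 3*sin(2*x)/125 + C1*cos(5*x)*exp(x) + C2*exp(x)*sin(5*x).
Apply the initial conditions: y(0) = -33/250 + C1 = -5 and y'(0) = 6/125 + C1 + 5*C2 = 5. Solving gives C1 = -1217/250, C2 = 491/250.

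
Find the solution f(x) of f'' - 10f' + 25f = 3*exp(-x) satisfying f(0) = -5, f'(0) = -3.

f = -61*exp(5*x)/12 + exp(-x)/12 + 45*x*exp(5*x)/2

Characteristic equation r² - 10r + 25 = 0 has discriminant (-10)² - 4·(25) = 0, so r = 5 is a repeated root.
Hence f_h = (C1 + C2*x)*exp(5*x).
Try f_p = A*exp(-x). Substituting into the equation and dividing by exp(-x) gives A = 1/12, so f_p = exp(-x)/12.
General solution: f = exp(-x)/12 + C1*exp(5*x) + C2*x*exp(5*x).
Apply the initial conditions: f(0) = 1/12 + C1 = -5 and f'(0) = -1/12 + C2 + 5*C1 = -3. Solving gives C1 = -61/12, C2 = 45/2.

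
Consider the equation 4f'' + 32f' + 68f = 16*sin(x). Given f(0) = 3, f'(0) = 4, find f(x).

f = -cos(x)/10 + sin(x)/5 + 31*cos(x)*exp(-4*x)/10 + 81*exp(-4*x)*sin(x)/5

Divide through by 4: f'' + 8f' + 17f = 4*sin(x).
Characteristic equation r² + 8r + 17 = 0 has discriminant (8)² - 4·(17) = -4 < 0, so r = -4 ± i.
Hence f_h = C1*cos(x)*exp(-4*x) + C2*exp(-4*x)*sin(x).
Try f_p = A*cos(x) + B*sin(x). Substituting and equating the coefficients of cos(x) and sin(x) gives A = -1/10, B = 1/5, so f_p = -cos(x)/10 + sin(x)/5.
General solution: f = -cos(x)/10 + sin(x)/5 + C1*cos(x)*exp(-4*x) + C2*exp(-4*x)*sin(x).
Apply the initial conditions: f(0) = -1/10 + C1 = 3 and f'(0) = 1/5 + C2 - 4*C1 = 4. Solving gives C1 = 31/10, C2 = 81/5.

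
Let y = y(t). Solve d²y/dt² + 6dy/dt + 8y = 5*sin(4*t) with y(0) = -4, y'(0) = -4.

y = -19*exp(-2*t)/2 - 3*cos(4*t)/16 - sin(4*t)/16 + 91*exp(-4*t)/16

Characteristic equation r² + 6r + 8 = 0 factors as (r + 2)(r + 4) = 0, so r = -2, -4.
Hence y_h = C1*exp(-2*t) + C2*exp(-4*t).
Try y_p = A*cos(4*t) + B*sin(4*t). Substituting and equating the coefficients of cos(4t) and sin(4t) gives A = -3/16, B = -1/16, so y_p = -3*cos(4*t)/16 - sin(4*t)/16.
General solution: y = -3*cos(4*t)/16 - sin(4*t)/16 + C1*exp(-2*t) + C2*exp(-4*t).
Apply the initial conditions: y(0) = -3/16 + C1 + C2 = -4 and y'(0) = -1/4 - 4*C2 - 2*C1 = -4. Solving gives C1 = -19/2, C2 = 91/16.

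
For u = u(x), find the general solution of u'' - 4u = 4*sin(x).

Characteristic equation r² - 4 = 0 factors as (r - 2)(r + 2) = 0, so r = 2, -2.
Hence u_h = C1*exp(2*x) + C2*exp(-2*x).
Try u_p = A*cos(x) + B*sin(x). Substituting and equating the coefficients of cos(x) and sin(x) gives A = 0, B = -4/5, so u_p = -4*sin(x)/5.

u = -4*sin(x)/5 + C1*exp(2*x) + C2*exp(-2*x)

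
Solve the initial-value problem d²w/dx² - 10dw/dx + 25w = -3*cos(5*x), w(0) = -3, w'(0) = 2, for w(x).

Characteristic equation r² - 10r + 25 = 0 has discriminant (-10)² - 4·(25) = 0, so r = 5 is a repeated root.
Hence w_h = (C1 + C2*x)*exp(5*x).
Try w_p = A*cos(5*x) + B*sin(5*x). Substituting and equating the coefficients of cos(5x) and sin(5x) gives A = 0, B = 3/50, so w_p = 3*sin(5*x)/50.
General solution: w = 3*sin(5*x)/50 + C1*exp(5*x) + C2*x*exp(5*x).
Apply the initial conditions: w(0) = C1 = -3 and w'(0) = 3/10 + C2 + 5*C1 = 2. Solving gives C1 = -3, C2 = 167/10.

w = -3*exp(5*x) + 3*sin(5*x)/50 + 167*x*exp(5*x)/10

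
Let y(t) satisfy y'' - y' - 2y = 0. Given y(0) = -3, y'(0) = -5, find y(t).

y = -8*exp(2*t)/3 - exp(-t)/3

Characteristic equation r² - r - 2 = 0 factors as (r + 1)(r - 2) = 0, so r = -1, 2.
Hence y_h = C1*exp(-t) + C2*exp(2*t).
Apply the initial conditions: y(0) = C1 + C2 = -3 and y'(0) = -C1 + 2*C2 = -5. Solving gives C1 = -1/3, C2 = -8/3.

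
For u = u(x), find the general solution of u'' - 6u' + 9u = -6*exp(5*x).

Characteristic equation r² - 6r + 9 = 0 has discriminant (-6)² - 4·(9) = 0, so r = 3 is a repeated root.
Hence u_h = (C1 + C2*x)*exp(3*x).
Try u_p = A*exp(5*x). Substituting into the equation and dividing by exp(5*x) gives A = -3/2, so u_p = -3*exp(5*x)/2.

u = -3*exp(5*x)/2 + C1*exp(3*x) + C2*x*exp(3*x)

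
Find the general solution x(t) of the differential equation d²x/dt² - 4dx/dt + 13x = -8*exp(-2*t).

x = -8*exp(-2*t)/25 + C1*cos(3*t)*exp(2*t) + C2*exp(2*t)*sin(3*t)

Characteristic equation r² - 4r + 13 = 0 has discriminant (-4)² - 4·(13) = -36 < 0, so r = 2 ± 3i.
Hence x_h = C1*cos(3*t)*exp(2*t) + C2*exp(2*t)*sin(3*t).
Try x_p = A*exp(-2*t). Substituting into the equation and dividing by exp(-2*t) gives A = -8/25, so x_p = -8*exp(-2*t)/25.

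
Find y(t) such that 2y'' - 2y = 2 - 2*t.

y = -1 + t + C1*exp(t) + C2*exp(-t)

Divide through by 2: y'' - y = 1 - t.
Characteristic equation r² - 1 = 0 factors as (r - 1)(r + 1) = 0, so r = 1, -1.
Hence y_h = C1*exp(t) + C2*exp(-t).
For the particular solution try y_p = A0 + A1*t. Substituting and matching coefficients of each power of t gives A0 = -1, A1 = 1, so y_p = -1 + t.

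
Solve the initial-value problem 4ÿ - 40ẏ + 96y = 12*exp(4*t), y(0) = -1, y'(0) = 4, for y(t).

Divide through by 4: y'' - 10y' + 24y = 3*exp(4*t).
Characteristic equation r² - 10r + 24 = 0 factors as (r - 6)(r - 4) = 0, so r = 6, 4.
Hence y_h = C1*exp(6*t) + C2*exp(4*t).
Since exp(4*t) solves the homogeneous equation (r = 4 is a root of multiplicity 1), multiply the trial by t. Try y_p = A*t*exp(4*t). Substituting into the equation and dividing by exp(4*t) gives A = -3/2, so y_p = -3*t*exp(4*t)/2.
General solution: y = C1*exp(6*t) + C2*exp(4*t) - 3*t*exp(4*t)/2.
Apply the initial conditions: y(0) = C1 + C2 = -1 and y'(0) = -3/2 + 4*C2 + 6*C1 = 4. Solving gives C1 = 19/4, C2 = -23/4.

y = -23*exp(4*t)/4 + 19*exp(6*t)/4 - 3*t*exp(4*t)/2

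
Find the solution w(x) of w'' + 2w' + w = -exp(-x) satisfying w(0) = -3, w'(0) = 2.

w = -3*exp(-x) - x*exp(-x) - x**2*exp(-x)/2

Characteristic equation r² + 2r + 1 = 0 has discriminant (2)² - 4·(1) = 0, so r = -1 is a repeated root.
Hence w_h = (C1 + C2*x)*exp(-x).
Since exp(-x) solves the homogeneous equation (r = -1 is a root of multiplicity 2), multiply the trial by x^2. Try w_p = A*x^2*exp(-x). Substituting into the equation and dividing by exp(-x) gives A = -1/2, so w_p = -x^2*exp(-x)/2.
General solution: w = C1*exp(-x) - x^2*exp(-x)/2 + C2*x*exp(-x).
Apply the initial conditions: w(0) = C1 = -3 and w'(0) = C2 - C1 = 2. Solving gives C1 = -3, C2 = -1.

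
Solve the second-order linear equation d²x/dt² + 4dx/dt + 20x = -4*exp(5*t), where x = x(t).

x = -4*exp(5*t)/65 + C1*cos(4*t)*exp(-2*t) + C2*exp(-2*t)*sin(4*t)

Characteristic equation r² + 4r + 20 = 0 has discriminant (4)² - 4·(20) = -64 < 0, so r = -2 ± 4i.
Hence x_h = C1*cos(4*t)*exp(-2*t) + C2*exp(-2*t)*sin(4*t).
Try x_p = A*exp(5*t). Substituting into the equation and dividing by exp(5*t) gives A = -4/65, so x_p = -4*exp(5*t)/65.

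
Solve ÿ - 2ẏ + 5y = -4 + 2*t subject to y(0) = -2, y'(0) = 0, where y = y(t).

y = -16/25 + 2*t/5 - 34*cos(2*t)*exp(t)/25 + 12*exp(t)*sin(2*t)/25

Characteristic equation r² - 2r + 5 = 0 has discriminant (-2)² - 4·(5) = -16 < 0, so r = 1 ± 2i.
Hence y_h = C1*cos(2*t)*exp(t) + C2*exp(t)*sin(2*t).
For the particular solution try y_p = A0 + A1*t. Substituting and matching coefficients of each power of t gives A0 = -16/25, A1 = 2/5, so y_p = -16/25 + 2*t/5.
General solution: y = -16/25 + 2*t/5 + C1*cos(2*t)*exp(t) + C2*exp(t)*sin(2*t).
Apply the initial conditions: y(0) = -16/25 + C1 = -2 and y'(0) = 2/5 + C1 + 2*C2 = 0. Solving gives C1 = -34/25, C2 = 12/25.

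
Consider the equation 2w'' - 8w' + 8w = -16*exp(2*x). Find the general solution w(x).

w = C1*exp(2*x) - 4*x**2*exp(2*x) + C2*x*exp(2*x)

Divide through by 2: w'' - 4w' + 4w = -8*exp(2*x).
Characteristic equation r² - 4r + 4 = 0 has discriminant (-4)² - 4·(4) = 0, so r = 2 is a repeated root.
Hence w_h = (C1 + C2*x)*exp(2*x).
Since exp(2*x) solves the homogeneous equation (r = 2 is a root of multiplicity 2), multiply the trial by x^2. Try w_p = A*x^2*exp(2*x). Substituting into the equation and dividing by exp(2*x) gives A = -4, so w_p = -4*x^2*exp(2*x).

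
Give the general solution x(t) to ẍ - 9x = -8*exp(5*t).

Characteristic equation r² - 9 = 0 factors as (r + 3)(r - 3) = 0, so r = -3, 3.
Hence x_h = C1*exp(-3*t) + C2*exp(3*t).
Try x_p = A*exp(5*t). Substituting into the equation and dividing by exp(5*t) gives A = -1/2, so x_p = -exp(5*t)/2.

x = -exp(5*t)/2 + C1*exp(-3*t) + C2*exp(3*t)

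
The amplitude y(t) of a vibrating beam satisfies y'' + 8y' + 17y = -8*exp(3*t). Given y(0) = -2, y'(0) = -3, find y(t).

Characteristic equation r² + 8r + 17 = 0 has discriminant (8)² - 4·(17) = -4 < 0, so r = -4 ± i.
Hence y_h = C1*cos(t)*exp(-4*t) + C2*exp(-4*t)*sin(t).
Try y_p = A*exp(3*t). Substituting into the equation and dividing by exp(3*t) gives A = -4/25, so y_p = -4*exp(3*t)/25.
General solution: y = -4*exp(3*t)/25 + C1*cos(t)*exp(-4*t) + C2*exp(-4*t)*sin(t).
Apply the initial conditions: y(0) = -4/25 + C1 = -2 and y'(0) = -12/25 + C2 - 4*C1 = -3. Solving gives C1 = -46/25, C2 = -247/25.

y = -4*exp(3*t)/25 - 247*exp(-4*t)*sin(t)/25 - 46*cos(t)*exp(-4*t)/25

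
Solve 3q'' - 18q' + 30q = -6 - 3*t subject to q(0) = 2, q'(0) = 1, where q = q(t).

Divide through by 3: q'' - 6q' + 10q = -2 - t.
Characteristic equation r² - 6r + 10 = 0 has discriminant (-6)² - 4·(10) = -4 < 0, so r = 3 ± i.
Hence q_h = C1*cos(t)*exp(3*t) + C2*exp(3*t)*sin(t).
For the particular solution try q_p = A0 + A1*t. Substituting and matching coefficients of each power of t gives A0 = -13/50, A1 = -1/10, so q_p = -13/50 - t/10.
General solution: q = -13/50 - t/10 + C1*cos(t)*exp(3*t) + C2*exp(3*t)*sin(t).
Apply the initial conditions: q(0) = -13/50 + C1 = 2 and q'(0) = -1/10 + C2 + 3*C1 = 1. Solving gives C1 = 113/50, C2 = -142/25.

q = -13/50 - t/10 - 142*exp(3*t)*sin(t)/25 + 113*cos(t)*exp(3*t)/50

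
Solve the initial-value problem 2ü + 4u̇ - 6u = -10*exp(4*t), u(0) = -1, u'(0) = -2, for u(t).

u = -5*exp(t)/6 - 5*exp(4*t)/21 + exp(-3*t)/14

Divide through by 2: u'' + 2u' - 3u = -5*exp(4*t).
Characteristic equation r² + 2r - 3 = 0 factors as (r - 1)(r + 3) = 0, so r = 1, -3.
Hence u_h = C1*exp(t) + C2*exp(-3*t).
Try u_p = A*exp(4*t). Substituting into the equation and dividing by exp(4*t) gives A = -5/21, so u_p = -5*exp(4*t)/21.
General solution: u = -5*exp(4*t)/21 + C1*exp(t) + C2*exp(-3*t).
Apply the initial conditions: u(0) = -5/21 + C1 + C2 = -1 and u'(0) = -20/21 + C1 - 3*C2 = -2. Solving gives C1 = -5/6, C2 = 1/14.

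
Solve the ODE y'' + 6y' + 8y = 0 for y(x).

Characteristic equation r² + 6r + 8 = 0 factors as (r + 4)(r + 2) = 0, so r = -4, -2.
Hence y_h = C1*exp(-4*x) + C2*exp(-2*x).

y = C1*exp(-4*x) + C2*exp(-2*x)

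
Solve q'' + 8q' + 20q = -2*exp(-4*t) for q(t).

Characteristic equation r² + 8r + 20 = 0 has discriminant (8)² - 4·(20) = -16 < 0, so r = -4 ± 2i.
Hence q_h = C1*cos(2*t)*exp(-4*t) + C2*exp(-4*t)*sin(2*t).
Try q_p = A*exp(-4*t). Substituting into the equation and dividing by exp(-4*t) gives A = -1/2, so q_p = -exp(-4*t)/2.

q = -exp(-4*t)/2 + C1*cos(2*t)*exp(-4*t) + C2*exp(-4*t)*sin(2*t)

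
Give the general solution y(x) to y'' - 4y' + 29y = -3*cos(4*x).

y = -39*cos(4*x)/425 + 48*sin(4*x)/425 + C1*cos(5*x)*exp(2*x) + C2*exp(2*x)*sin(5*x)

Characteristic equation r² - 4r + 29 = 0 has discriminant (-4)² - 4·(29) = -100 < 0, so r = 2 ± 5i.
Hence y_h = C1*cos(5*x)*exp(2*x) + C2*exp(2*x)*sin(5*x).
Try y_p = A*cos(4*x) + B*sin(4*x). Substituting and equating the coefficients of cos(4x) and sin(4x) gives A = -39/425, B = 48/425, so y_p = -39*cos(4*x)/425 + 48*sin(4*x)/425.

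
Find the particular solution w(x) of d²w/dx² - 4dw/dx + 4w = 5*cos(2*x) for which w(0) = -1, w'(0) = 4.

w = -exp(2*x) - 5*sin(2*x)/8 + 29*x*exp(2*x)/4

Characteristic equation r² - 4r + 4 = 0 has discriminant (-4)² - 4·(4) = 0, so r = 2 is a repeated root.
Hence w_h = (C1 + C2*x)*exp(2*x).
Try w_p = A*cos(2*x) + B*sin(2*x). Substituting and equating the coefficients of cos(2x) and sin(2x) gives A = 0, B = -5/8, so w_p = -5*sin(2*x)/8.
General solution: w = -5*sin(2*x)/8 + C1*exp(2*x) + C2*x*exp(2*x).
Apply the initial conditions: w(0) = C1 = -1 and w'(0) = -5/4 + C2 + 2*C1 = 4. Solving gives C1 = -1, C2 = 29/4.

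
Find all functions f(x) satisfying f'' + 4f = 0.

Characteristic equation r² + 4 = 0 has discriminant (0)² - 4·(4) = -16 < 0, so r = ± 2i.
Hence f_h = C1*cos(2*x) + C2*sin(2*x).

f = C1*cos(2*x) + C2*sin(2*x)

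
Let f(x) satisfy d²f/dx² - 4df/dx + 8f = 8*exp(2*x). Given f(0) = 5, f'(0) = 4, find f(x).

Characteristic equation r² - 4r + 8 = 0 has discriminant (-4)² - 4·(8) = -16 < 0, so r = 2 ± 2i.
Hence f_h = C1*cos(2*x)*exp(2*x) + C2*exp(2*x)*sin(2*x).
Try f_p = A*exp(2*x). Substituting into the equation and dividing by exp(2*x) gives A = 2, so f_p = 2*exp(2*x).
General solution: f = 2*exp(2*x) + C1*cos(2*x)*exp(2*x) + C2*exp(2*x)*sin(2*x).
Apply the initial conditions: f(0) = 2 + C1 = 5 and f'(0) = 4 + 2*C1 + 2*C2 = 4. Solving gives C1 = 3, C2 = -3.

f = 2*exp(2*x) - 3*exp(2*x)*sin(2*x) + 3*cos(2*x)*exp(2*x)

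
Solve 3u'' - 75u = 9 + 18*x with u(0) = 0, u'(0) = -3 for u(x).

Divide through by 3: u'' - 25u = 3 + 6*x.
Characteristic equation r² - 25 = 0 factors as (r + 5)(r - 5) = 0, so r = -5, 5.
Hence u_h = C1*exp(-5*x) + C2*exp(5*x).
For the particular solution try u_p = A0 + A1*x. Substituting and matching coefficients of each power of x gives A0 = -3/25, A1 = -6/25, so u_p = -3/25 - 6*x/25.
General solution: u = -3/25 - 6*x/25 + C1*exp(-5*x) + C2*exp(5*x).
Apply the initial conditions: u(0) = -3/25 + C1 + C2 = 0 and u'(0) = -6/25 - 5*C1 + 5*C2 = -3. Solving gives C1 = 42/125, C2 = -27/125.

u = -3/25 - 27*exp(5*x)/125 - 6*x/25 + 42*exp(-5*x)/125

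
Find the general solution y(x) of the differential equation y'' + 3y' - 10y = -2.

y = 1/5 + C1*exp(-5*x) + C2*exp(2*x)

Characteristic equation r² + 3r - 10 = 0 factors as (r + 5)(r - 2) = 0, so r = -5, 2.
Hence y_h = C1*exp(-5*x) + C2*exp(2*x).
For the particular solution try y_p = A0. Substituting and matching coefficients of each power of x gives A0 = 1/5, so y_p = 1/5.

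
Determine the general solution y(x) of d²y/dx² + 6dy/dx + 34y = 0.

Characteristic equation r² + 6r + 34 = 0 has discriminant (6)² - 4·(34) = -100 < 0, so r = -3 ± 5i.
Hence y_h = C1*cos(5*x)*exp(-3*x) + C2*exp(-3*x)*sin(5*x).

y = C1*cos(5*x)*exp(-3*x) + C2*exp(-3*x)*sin(5*x)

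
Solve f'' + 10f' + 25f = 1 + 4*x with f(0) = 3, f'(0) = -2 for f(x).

f = -3/125 + 4*x/25 + 378*exp(-5*x)/125 + 324*x*exp(-5*x)/25

Characteristic equation r² + 10r + 25 = 0 has discriminant (10)² - 4·(25) = 0, so r = -5 is a repeated root.
Hence f_h = (C1 + C2*x)*exp(-5*x).
For the particular solution try f_p = A0 + A1*x. Substituting and matching coefficients of each power of x gives A0 = -3/125, A1 = 4/25, so f_p = -3/125 + 4*x/25.
General solution: f = -3/125 + 4*x/25 + C1*exp(-5*x) + C2*x*exp(-5*x).
Apply the initial conditions: f(0) = -3/125 + C1 = 3 and f'(0) = 4/25 + C2 - 5*C1 = -2. Solving gives C1 = 378/125, C2 = 324/25.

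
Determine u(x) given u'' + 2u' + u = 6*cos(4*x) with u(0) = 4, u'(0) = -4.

Characteristic equation r² + 2r + 1 = 0 has discriminant (2)² - 4·(1) = 0, so r = -1 is a repeated root.
Hence u_h = (C1 + C2*x)*exp(-x).
Try u_p = A*cos(4*x) + B*sin(4*x). Substituting and equating the coefficients of cos(4x) and sin(4x) gives A = -90/289, B = 48/289, so u_p = -90*cos(4*x)/289 + 48*sin(4*x)/289.
General solution: u = -90*cos(4*x)/289 + 48*sin(4*x)/289 + C1*exp(-x) + C2*x*exp(-x).
Apply the initial conditions: u(0) = -90/289 + C1 = 4 and u'(0) = 192/289 + C2 - C1 = -4. Solving gives C1 = 1246/289, C2 = -6/17.

u = -90*cos(4*x)/289 + 48*sin(4*x)/289 + 1246*exp(-x)/289 - 6*x*exp(-x)/17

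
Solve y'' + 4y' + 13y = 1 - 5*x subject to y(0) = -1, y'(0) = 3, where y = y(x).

Characteristic equation r² + 4r + 13 = 0 has discriminant (4)² - 4·(13) = -36 < 0, so r = -2 ± 3i.
Hence y_h = C1*cos(3*x)*exp(-2*x) + C2*exp(-2*x)*sin(3*x).
For the particular solution try y_p = A0 + A1*x. Substituting and matching coefficients of each power of x gives A0 = 33/169, A1 = -5/13, so y_p = 33/169 - 5*x/13.
General solution: y = 33/169 - 5*x/13 + C1*cos(3*x)*exp(-2*x) + C2*exp(-2*x)*sin(3*x).
Apply the initial conditions: y(0) = 33/169 + C1 = -1 and y'(0) = -5/13 - 2*C1 + 3*C2 = 3. Solving gives C1 = -202/169, C2 = 56/169.

y = 33/169 - 5*x/13 - 202*cos(3*x)*exp(-2*x)/169 + 56*exp(-2*x)*sin(3*x)/169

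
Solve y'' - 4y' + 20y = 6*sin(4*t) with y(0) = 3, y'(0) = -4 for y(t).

y = 3*sin(4*t)/34 + 6*cos(4*t)/17 - 41*exp(2*t)*sin(4*t)/17 + 45*cos(4*t)*exp(2*t)/17

Characteristic equation r² - 4r + 20 = 0 has discriminant (-4)² - 4·(20) = -64 < 0, so r = 2 ± 4i.
Hence y_h = C1*cos(4*t)*exp(2*t) + C2*exp(2*t)*sin(4*t).
Try y_p = A*cos(4*t) + B*sin(4*t). Substituting and equating the coefficients of cos(4t) and sin(4t) gives A = 6/17, B = 3/34, so y_p = 3*sin(4*t)/34 + 6*cos(4*t)/17.
General solution: y = 3*sin(4*t)/34 + 6*cos(4*t)/17 + C1*cos(4*t)*exp(2*t) + C2*exp(2*t)*sin(4*t).
Apply the initial conditions: y(0) = 6/17 + C1 = 3 and y'(0) = 6/17 + 2*C1 + 4*C2 = -4. Solving gives C1 = 45/17, C2 = -41/17.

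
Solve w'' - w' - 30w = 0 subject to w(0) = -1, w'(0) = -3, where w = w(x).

Characteristic equation r² - r - 30 = 0 factors as (r + 5)(r - 6) = 0, so r = -5, 6.
Hence w_h = C1*exp(-5*x) + C2*exp(6*x).
Apply the initial conditions: w(0) = C1 + C2 = -1 and w'(0) = -5*C1 + 6*C2 = -3. Solving gives C1 = -3/11, C2 = -8/11.

w = -8*exp(6*x)/11 - 3*exp(-5*x)/11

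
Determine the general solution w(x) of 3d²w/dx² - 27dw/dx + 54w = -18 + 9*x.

Divide through by 3: w'' - 9w' + 18w = -6 + 3*x.
Characteristic equation r² - 9r + 18 = 0 factors as (r - 6)(r - 3) = 0, so r = 6, 3.
Hence w_h = C1*exp(6*x) + C2*exp(3*x).
For the particular solution try w_p = A0 + A1*x. Substituting and matching coefficients of each power of x gives A0 = -1/4, A1 = 1/6, so w_p = -1/4 + x/6.

w = -1/4 + x/6 + C1*exp(6*x) + C2*exp(3*x)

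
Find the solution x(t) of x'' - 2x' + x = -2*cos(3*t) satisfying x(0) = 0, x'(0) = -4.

x = -4*exp(t)/25 + 3*sin(3*t)/25 + 4*cos(3*t)/25 - 21*t*exp(t)/5

Characteristic equation r² - 2r + 1 = 0 has discriminant (-2)² - 4·(1) = 0, so r = 1 is a repeated root.
Hence x_h = (C1 + C2*t)*exp(t).
Try x_p = A*cos(3*t) + B*sin(3*t). Substituting and equating the coefficients of cos(3t) and sin(3t) gives A = 4/25, B = 3/25, so x_p = 3*sin(3*t)/25 + 4*cos(3*t)/25.
General solution: x = 3*sin(3*t)/25 + 4*cos(3*t)/25 + C1*exp(t) + C2*t*exp(t).
Apply the initial conditions: x(0) = 4/25 + C1 = 0 and x'(0) = 9/25 + C1 + C2 = -4. Solving gives C1 = -4/25, C2 = -21/5.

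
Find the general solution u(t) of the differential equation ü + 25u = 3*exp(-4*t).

Characteristic equation r² + 25 = 0 has discriminant (0)² - 4·(25) = -100 < 0, so r = ± 5i.
Hence u_h = C1*cos(5*t) + C2*sin(5*t).
Try u_p = A*exp(-4*t). Substituting into the equation and dividing by exp(-4*t) gives A = 3/41, so u_p = 3*exp(-4*t)/41.

u = 3*exp(-4*t)/41 + C1*cos(5*t) + C2*sin(5*t)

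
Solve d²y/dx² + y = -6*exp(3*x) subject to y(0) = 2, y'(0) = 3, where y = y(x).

Characteristic equation r² + 1 = 0 has discriminant (0)² - 4·(1) = -4 < 0, so r = ± i.
Hence y_h = C1*cos(x) + C2*sin(x).
Try y_p = A*exp(3*x). Substituting into the equation and dividing by exp(3*x) gives A = -3/5, so y_p = -3*exp(3*x)/5.
General solution: y = -3*exp(3*x)/5 + C1*cos(x) + C2*sin(x).
Apply the initial conditions: y(0) = -3/5 + C1 = 2 and y'(0) = -9/5 + C2 = 3. Solving gives C1 = 13/5, C2 = 24/5.

y = -3*exp(3*x)/5 + 13*cos(x)/5 + 24*sin(x)/5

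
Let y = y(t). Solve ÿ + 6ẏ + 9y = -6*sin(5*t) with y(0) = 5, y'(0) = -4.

Characteristic equation r² + 6r + 9 = 0 has discriminant (6)² - 4·(9) = 0, so r = -3 is a repeated root.
Hence y_h = (C1 + C2*t)*exp(-3*t).
Try y_p = A*cos(5*t) + B*sin(5*t). Substituting and equating the coefficients of cos(5t) and sin(5t) gives A = 45/289, B = 24/289, so y_p = 24*sin(5*t)/289 + 45*cos(5*t)/289.
General solution: y = 24*sin(5*t)/289 + 45*cos(5*t)/289 + C1*exp(-3*t) + C2*t*exp(-3*t).
Apply the initial conditions: y(0) = 45/289 + C1 = 5 and y'(0) = 120/289 + C2 - 3*C1 = -4. Solving gives C1 = 1400/289, C2 = 172/17.

y = 24*sin(5*t)/289 + 45*cos(5*t)/289 + 1400*exp(-3*t)/289 + 172*t*exp(-3*t)/17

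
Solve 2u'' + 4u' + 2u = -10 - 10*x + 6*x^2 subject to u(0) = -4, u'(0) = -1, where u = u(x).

Divide through by 2: u'' + 2u' + u = -5 - 5*x + 3*x^2.
Characteristic equation r² + 2r + 1 = 0 has discriminant (2)² - 4·(1) = 0, so r = -1 is a repeated root.
Hence u_h = (C1 + C2*x)*exp(-x).
For the particular solution try u_p = A0 + A1*x + A2*x^2. Substituting and matching coefficients of each power of x gives A0 = 23, A1 = -17, A2 = 3, so u_p = 23 - 17*x + 3*x^2.
General solution: u = 23 - 17*x + 3*x^2 + C1*exp(-x) + C2*x*exp(-x).
Apply the initial conditions: u(0) = 23 + C1 = -4 and u'(0) = -17 + C2 - C1 = -1. Solving gives C1 = -27, C2 = -11.

u = 23 - 27*exp(-x) - 17*x + 3*x**2 - 11*x*exp(-x)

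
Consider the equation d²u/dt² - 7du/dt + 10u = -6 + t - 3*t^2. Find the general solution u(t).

u = -191/250 - 8*t/25 - 3*t**2/10 + C1*exp(5*t) + C2*exp(2*t)

Characteristic equation r² - 7r + 10 = 0 factors as (r - 5)(r - 2) = 0, so r = 5, 2.
Hence u_h = C1*exp(5*t) + C2*exp(2*t).
For the particular solution try u_p = A0 + A1*t + A2*t^2. Substituting and matching coefficients of each power of t gives A0 = -191/250, A1 = -8/25, A2 = -3/10, so u_p = -191/250 - 8*t/25 - 3*t^2/10.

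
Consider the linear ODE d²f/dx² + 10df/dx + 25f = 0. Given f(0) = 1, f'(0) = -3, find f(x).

Characteristic equation r² + 10r + 25 = 0 has discriminant (10)² - 4·(25) = 0, so r = -5 is a repeated root.
Hence f_h = (C1 + C2*x)*exp(-5*x).
Apply the initial conditions: f(0) = C1 = 1 and f'(0) = C2 - 5*C1 = -3. Solving gives C1 = 1, C2 = 2.

f = 2*x*exp(-5*x) + exp(-5*x)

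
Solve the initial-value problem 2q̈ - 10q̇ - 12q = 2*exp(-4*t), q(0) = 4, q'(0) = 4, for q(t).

Divide through by 2: q'' - 5q' - 6q = exp(-4*t).
Characteristic equation r² - 5r - 6 = 0 factors as (r + 1)(r - 6) = 0, so r = -1, 6.
Hence q_h = C1*exp(-t) + C2*exp(6*t).
Try q_p = A*exp(-4*t). Substituting into the equation and dividing by exp(-4*t) gives A = 1/30, so q_p = exp(-4*t)/30.
General solution: q = exp(-4*t)/30 + C1*exp(-t) + C2*exp(6*t).
Apply the initial conditions: q(0) = 1/30 + C1 + C2 = 4 and q'(0) = -2/15 - C1 + 6*C2 = 4. Solving gives C1 = 59/21, C2 = 81/70.

q = exp(-4*t)/30 + 59*exp(-t)/21 + 81*exp(6*t)/70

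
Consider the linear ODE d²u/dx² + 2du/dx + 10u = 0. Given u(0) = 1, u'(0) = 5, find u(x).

Characteristic equation r² + 2r + 10 = 0 has discriminant (2)² - 4·(10) = -36 < 0, so r = -1 ± 3i.
Hence u_h = C1*cos(3*x)*exp(-x) + C2*exp(-x)*sin(3*x).
Apply the initial conditions: u(0) = C1 = 1 and u'(0) = -C1 + 3*C2 = 5. Solving gives C1 = 1, C2 = 2.

u = cos(3*x)*exp(-x) + 2*exp(-x)*sin(3*x)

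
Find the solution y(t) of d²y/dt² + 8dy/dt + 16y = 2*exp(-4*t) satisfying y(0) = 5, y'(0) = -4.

Characteristic equation r² + 8r + 16 = 0 has discriminant (8)² - 4·(16) = 0, so r = -4 is a repeated root.
Hence y_h = (C1 + C2*t)*exp(-4*t).
Since exp(-4*t) solves the homogeneous equation (r = -4 is a root of multiplicity 2), multiply the trial by t^2. Try y_p = A*t^2*exp(-4*t). Substituting into the equation and dividing by exp(-4*t) gives A = 1, so y_p = t^2*exp(-4*t).
General solution: y = C1*exp(-4*t) + t^2*exp(-4*t) + C2*t*exp(-4*t).
Apply the initial conditions: y(0) = C1 = 5 and y'(0) = C2 - 4*C1 = -4. Solving gives C1 = 5, C2 = 16.

y = 5*exp(-4*t) + t**2*exp(-4*t) + 16*t*exp(-4*t)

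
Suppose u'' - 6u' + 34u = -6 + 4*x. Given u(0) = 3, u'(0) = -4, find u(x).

Characteristic equation r² - 6r + 34 = 0 has discriminant (-6)² - 4·(34) = -100 < 0, so r = 3 ± 5i.
Hence u_h = C1*cos(5*x)*exp(3*x) + C2*exp(3*x)*sin(5*x).
For the particular solution try u_p = A0 + A1*x. Substituting and matching coefficients of each power of x gives A0 = -45/289, A1 = 2/17, so u_p = -45/289 + 2*x/17.
General solution: u = -45/289 + 2*x/17 + C1*cos(5*x)*exp(3*x) + C2*exp(3*x)*sin(5*x).
Apply the initial conditions: u(0) = -45/289 + C1 = 3 and u'(0) = 2/17 + 3*C1 + 5*C2 = -4. Solving gives C1 = 912/289, C2 = -3926/1445.

u = -45/289 + 2*x/17 - 3926*exp(3*x)*sin(5*x)/1445 + 912*cos(5*x)*exp(3*x)/289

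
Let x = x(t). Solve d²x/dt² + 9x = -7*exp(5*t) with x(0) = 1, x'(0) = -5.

Characteristic equation r² + 9 = 0 has discriminant (0)² - 4·(9) = -36 < 0, so r = ± 3i.
Hence x_h = C1*cos(3*t) + C2*sin(3*t).
Try x_p = A*exp(5*t). Substituting into the equation and dividing by exp(5*t) gives A = -7/34, so x_p = -7*exp(5*t)/34.
General solution: x = -7*exp(5*t)/34 + C1*cos(3*t) + C2*sin(3*t).
Apply the initial conditions: x(0) = -7/34 + C1 = 1 and x'(0) = -35/34 + 3*C2 = -5. Solving gives C1 = 41/34, C2 = -45/34.

x = -45*sin(3*t)/34 - 7*exp(5*t)/34 + 41*cos(3*t)/34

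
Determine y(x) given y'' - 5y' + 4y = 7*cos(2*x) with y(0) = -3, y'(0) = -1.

Characteristic equation r² - 5r + 4 = 0 factors as (r - 4)(r - 1) = 0, so r = 4, 1.
Hence y_h = C1*exp(4*x) + C2*exp(x).
Try y_p = A*cos(2*x) + B*sin(2*x). Substituting and equating the coefficients of cos(2x) and sin(2x) gives A = 0, B = -7/10, so y_p = -7*sin(2*x)/10.
General solution: y = -7*sin(2*x)/10 + C1*exp(4*x) + C2*exp(x).
Apply the initial conditions: y(0) = C1 + C2 = -3 and y'(0) = -7/5 + C2 + 4*C1 = -1. Solving gives C1 = 17/15, C2 = -62/15.

y = -62*exp(x)/15 - 7*sin(2*x)/10 + 17*exp(4*x)/15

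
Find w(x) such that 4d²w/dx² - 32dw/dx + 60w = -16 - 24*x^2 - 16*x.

w = -656/1125 - 52*x/75 - 2*x**2/5 + C1*exp(5*x) + C2*exp(3*x)

Divide through by 4: w'' - 8w' + 15w = -4 - 6*x^2 - 4*x.
Characteristic equation r² - 8r + 15 = 0 factors as (r - 5)(r - 3) = 0, so r = 5, 3.
Hence w_h = C1*exp(5*x) + C2*exp(3*x).
For the particular solution try w_p = A0 + A1*x + A2*x^2. Substituting and matching coefficients of each power of x gives A0 = -656/1125, A1 = -52/75, A2 = -2/5, so w_p = -656/1125 - 52*x/75 - 2*x^2/5.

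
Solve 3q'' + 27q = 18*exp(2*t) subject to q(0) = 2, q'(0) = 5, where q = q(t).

Divide through by 3: q'' + 9q = 6*exp(2*t).
Characteristic equation r² + 9 = 0 has discriminant (0)² - 4·(9) = -36 < 0, so r = ± 3i.
Hence q_h = C1*cos(3*t) + C2*sin(3*t).
Try q_p = A*exp(2*t). Substituting into the equation and dividing by exp(2*t) gives A = 6/13, so q_p = 6*exp(2*t)/13.
General solution: q = 6*exp(2*t)/13 + C1*cos(3*t) + C2*sin(3*t).
Apply the initial conditions: q(0) = 6/13 + C1 = 2 and q'(0) = 12/13 + 3*C2 = 5. Solving gives C1 = 20/13, C2 = 53/39.

q = 6*exp(2*t)/13 + 20*cos(3*t)/13 + 53*sin(3*t)/39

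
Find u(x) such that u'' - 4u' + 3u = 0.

u = C1*exp(x) + C2*exp(3*x)

Characteristic equation r² - 4r + 3 = 0 factors as (r - 1)(r - 3) = 0, so r = 1, 3.
Hence u_h = C1*exp(x) + C2*exp(3*x).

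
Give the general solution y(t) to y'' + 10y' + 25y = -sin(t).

Characteristic equation r² + 10r + 25 = 0 has discriminant (10)² - 4·(25) = 0, so r = -5 is a repeated root.
Hence y_h = (C1 + C2*t)*exp(-5*t).
Try y_p = A*cos(t) + B*sin(t). Substituting and equating the coefficients of cos(t) and sin(t) gives A = 5/338, B = -6/169, so y_p = -6*sin(t)/169 + 5*cos(t)/338.

y = -6*sin(t)/169 + 5*cos(t)/338 + C1*exp(-5*t) + C2*t*exp(-5*t)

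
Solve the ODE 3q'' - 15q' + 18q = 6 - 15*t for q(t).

Divide through by 3: q'' - 5q' + 6q = 2 - 5*t.
Characteristic equation r² - 5r + 6 = 0 factors as (r - 3)(r - 2) = 0, so r = 3, 2.
Hence q_h = C1*exp(3*t) + C2*exp(2*t).
For the particular solution try q_p = A0 + A1*t. Substituting and matching coefficients of each power of t gives A0 = -13/36, A1 = -5/6, so q_p = -13/36 - 5*t/6.

q = -13/36 - 5*t/6 + C1*exp(3*t) + C2*exp(2*t)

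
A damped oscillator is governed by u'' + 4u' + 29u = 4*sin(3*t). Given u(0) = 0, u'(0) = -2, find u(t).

u = -3*cos(3*t)/34 + 5*sin(3*t)/34 - 77*exp(-2*t)*sin(5*t)/170 + 3*cos(5*t)*exp(-2*t)/34

Characteristic equation r² + 4r + 29 = 0 has discriminant (4)² - 4·(29) = -100 < 0, so r = -2 ± 5i.
Hence u_h = C1*cos(5*t)*exp(-2*t) + C2*exp(-2*t)*sin(5*t).
Try u_p = A*cos(3*t) + B*sin(3*t). Substituting and equating the coefficients of cos(3t) and sin(3t) gives A = -3/34, B = 5/34, so u_p = -3*cos(3*t)/34 + 5*sin(3*t)/34.
General solution: u = -3*cos(3*t)/34 + 5*sin(3*t)/34 + C1*cos(5*t)*exp(-2*t) + C2*exp(-2*t)*sin(5*t).
Apply the initial conditions: u(0) = -3/34 + C1 = 0 and u'(0) = 15/34 - 2*C1 + 5*C2 = -2. Solving gives C1 = 3/34, C2 = -77/170.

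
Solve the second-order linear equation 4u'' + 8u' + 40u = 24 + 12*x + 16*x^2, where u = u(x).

Divide through by 4: u'' + 2u' + 10u = 6 + 3*x + 4*x^2.
Characteristic equation r² + 2r + 10 = 0 has discriminant (2)² - 4·(10) = -36 < 0, so r = -1 ± 3i.
Hence u_h = C1*cos(3*x)*exp(-x) + C2*exp(-x)*sin(3*x).
For the particular solution try u_p = A0 + A1*x + A2*x^2. Substituting and matching coefficients of each power of x gives A0 = 123/250, A1 = 7/50, A2 = 2/5, so u_p = 123/250 + 2*x^2/5 + 7*x/50.

u = 123/250 + 2*x**2/5 + 7*x/50 + C1*cos(3*x)*exp(-x) + C2*exp(-x)*sin(3*x)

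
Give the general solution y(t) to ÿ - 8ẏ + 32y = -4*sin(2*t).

Characteristic equation r² - 8r + 32 = 0 has discriminant (-8)² - 4·(32) = -64 < 0, so r = 4 ± 4i.
Hence y_h = C1*cos(4*t)*exp(4*t) + C2*exp(4*t)*sin(4*t).
Try y_p = A*cos(2*t) + B*sin(2*t). Substituting and equating the coefficients of cos(2t) and sin(2t) gives A = -4/65, B = -7/65, so y_p = -7*sin(2*t)/65 - 4*cos(2*t)/65.

y = -7*sin(2*t)/65 - 4*cos(2*t)/65 + C1*cos(4*t)*exp(4*t) + C2*exp(4*t)*sin(4*t)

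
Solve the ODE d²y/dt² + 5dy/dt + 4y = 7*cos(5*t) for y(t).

Characteristic equation r² + 5r + 4 = 0 factors as (r + 1)(r + 4) = 0, so r = -1, -4.
Hence y_h = C1*exp(-t) + C2*exp(-4*t).
Try y_p = A*cos(5*t) + B*sin(5*t). Substituting and equating the coefficients of cos(5t) and sin(5t) gives A = -147/1066, B = 175/1066, so y_p = -147*cos(5*t)/1066 + 175*sin(5*t)/1066.

y = -147*cos(5*t)/1066 + 175*sin(5*t)/1066 + C1*exp(-t) + C2*exp(-4*t)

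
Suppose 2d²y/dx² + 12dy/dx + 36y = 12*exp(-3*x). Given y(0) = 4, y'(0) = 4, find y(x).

Divide through by 2: y'' + 6y' + 18y = 6*exp(-3*x).
Characteristic equation r² + 6r + 18 = 0 has discriminant (6)² - 4·(18) = -36 < 0, so r = -3 ± 3i.
Hence y_h = C1*cos(3*x)*exp(-3*x) + C2*exp(-3*x)*sin(3*x).
Try y_p = A*exp(-3*x). Substituting into the equation and dividing by exp(-3*x) gives A = 2/3, so y_p = 2*exp(-3*x)/3.
General solution: y = 2*exp(-3*x)/3 + C1*cos(3*x)*exp(-3*x) + C2*exp(-3*x)*sin(3*x).
Apply the initial conditions: y(0) = 2/3 + C1 = 4 and y'(0) = -2 - 3*C1 + 3*C2 = 4. Solving gives C1 = 10/3, C2 = 16/3.

y = 2*exp(-3*x)/3 + 10*cos(3*x)*exp(-3*x)/3 + 16*exp(-3*x)*sin(3*x)/3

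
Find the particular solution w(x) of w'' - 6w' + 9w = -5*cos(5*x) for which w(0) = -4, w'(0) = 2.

w = -1176*exp(3*x)/289 + 20*cos(5*x)/289 + 75*sin(5*x)/578 + 461*x*exp(3*x)/34

Characteristic equation r² - 6r + 9 = 0 has discriminant (-6)² - 4·(9) = 0, so r = 3 is a repeated root.
Hence w_h = (C1 + C2*x)*exp(3*x).
Try w_p = A*cos(5*x) + B*sin(5*x). Substituting and equating the coefficients of cos(5x) and sin(5x) gives A = 20/289, B = 75/578, so w_p = 20*cos(5*x)/289 + 75*sin(5*x)/578.
General solution: w = 20*cos(5*x)/289 + 75*sin(5*x)/578 + C1*exp(3*x) + C2*x*exp(3*x).
Apply the initial conditions: w(0) = 20/289 + C1 = -4 and w'(0) = 375/578 + C2 + 3*C1 = 2. Solving gives C1 = -1176/289, C2 = 461/34.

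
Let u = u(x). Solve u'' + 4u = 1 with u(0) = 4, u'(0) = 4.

u = 1/4 + 2*sin(2*x) + 15*cos(2*x)/4

Characteristic equation r² + 4 = 0 has discriminant (0)² - 4·(4) = -16 < 0, so r = ± 2i.
Hence u_h = C1*cos(2*x) + C2*sin(2*x).
For the particular solution try u_p = A0. Substituting and matching coefficients of each power of x gives A0 = 1/4, so u_p = 1/4.
General solution: u = 1/4 + C1*cos(2*x) + C2*sin(2*x).
Apply the initial conditions: u(0) = 1/4 + C1 = 4 and u'(0) = 2*C2 = 4. Solving gives C1 = 15/4, C2 = 2.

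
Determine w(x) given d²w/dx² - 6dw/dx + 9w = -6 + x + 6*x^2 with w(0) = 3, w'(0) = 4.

w = -4/27 + x + 2*x**2/3 + 85*exp(3*x)/27 - 58*x*exp(3*x)/9

Characteristic equation r² - 6r + 9 = 0 has discriminant (-6)² - 4·(9) = 0, so r = 3 is a repeated root.
Hence w_h = (C1 + C2*x)*exp(3*x).
For the particular solution try w_p = A0 + A1*x + A2*x^2. Substituting and matching coefficients of each power of x gives A0 = -4/27, A1 = 1, A2 = 2/3, so w_p = -4/27 + x + 2*x^2/3.
General solution: w = -4/27 + x + 2*x^2/3 + C1*exp(3*x) + C2*x*exp(3*x).
Apply the initial conditions: w(0) = -4/27 + C1 = 3 and w'(0) = 1 + C2 + 3*C1 = 4. Solving gives C1 = 85/27, C2 = -58/9.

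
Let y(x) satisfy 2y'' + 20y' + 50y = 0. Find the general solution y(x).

Divide through by 2: y'' + 10y' + 25y = 0.
Characteristic equation r² + 10r + 25 = 0 has discriminant (10)² - 4·(25) = 0, so r = -5 is a repeated root.
Hence y_h = (C1 + C2*x)*exp(-5*x).

y = C1*exp(-5*x) + C2*x*exp(-5*x)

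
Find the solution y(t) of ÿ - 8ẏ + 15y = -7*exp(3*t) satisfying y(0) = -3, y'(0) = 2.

Characteristic equation r² - 8r + 15 = 0 factors as (r - 5)(r - 3) = 0, so r = 5, 3.
Hence y_h = C1*exp(5*t) + C2*exp(3*t).
Since exp(3*t) solves the homogeneous equation (r = 3 is a root of multiplicity 1), multiply the trial by t. Try y_p = A*t*exp(3*t). Substituting into the equation and dividing by exp(3*t) gives A = 7/2, so y_p = 7*t*exp(3*t)/2.
General solution: y = C1*exp(5*t) + C2*exp(3*t) + 7*t*exp(3*t)/2.
Apply the initial conditions: y(0) = C1 + C2 = -3 and y'(0) = 7/2 + 3*C2 + 5*C1 = 2. Solving gives C1 = 15/4, C2 = -27/4.

y = -27*exp(3*t)/4 + 15*exp(5*t)/4 + 7*t*exp(3*t)/2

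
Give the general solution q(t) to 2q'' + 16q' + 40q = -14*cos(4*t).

Divide through by 2: q'' + 8q' + 20q = -7*cos(4*t).
Characteristic equation r² + 8r + 20 = 0 has discriminant (8)² - 4·(20) = -16 < 0, so r = -4 ± 2i.
Hence q_h = C1*cos(2*t)*exp(-4*t) + C2*exp(-4*t)*sin(2*t).
Try q_p = A*cos(4*t) + B*sin(4*t). Substituting and equating the coefficients of cos(4t) and sin(4t) gives A = -7/260, B = -14/65, so q_p = -14*sin(4*t)/65 - 7*cos(4*t)/260.

q = -14*sin(4*t)/65 - 7*cos(4*t)/260 + C1*cos(2*t)*exp(-4*t) + C2*exp(-4*t)*sin(2*t)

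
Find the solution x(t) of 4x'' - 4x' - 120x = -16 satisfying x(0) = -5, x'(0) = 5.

Divide through by 4: x'' - x' - 30x = -4.
Characteristic equation r² - r - 30 = 0 factors as (r + 5)(r - 6) = 0, so r = -5, 6.
Hence x_h = C1*exp(-5*t) + C2*exp(6*t).
For the particular solution try x_p = A0. Substituting and matching coefficients of each power of t gives A0 = 2/15, so x_p = 2/15.
General solution: x = 2/15 + C1*exp(-5*t) + C2*exp(6*t).
Apply the initial conditions: x(0) = 2/15 + C1 + C2 = -5 and x'(0) = -5*C1 + 6*C2 = 5. Solving gives C1 = -179/55, C2 = -62/33.

x = 2/15 - 179*exp(-5*t)/55 - 62*exp(6*t)/33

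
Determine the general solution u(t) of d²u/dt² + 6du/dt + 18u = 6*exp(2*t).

u = 3*exp(2*t)/17 + C1*cos(3*t)*exp(-3*t) + C2*exp(-3*t)*sin(3*t)

Characteristic equation r² + 6r + 18 = 0 has discriminant (6)² - 4·(18) = -36 < 0, so r = -3 ± 3i.
Hence u_h = C1*cos(3*t)*exp(-3*t) + C2*exp(-3*t)*sin(3*t).
Try u_p = A*exp(2*t). Substituting into the equation and dividing by exp(2*t) gives A = 3/17, so u_p = 3*exp(2*t)/17.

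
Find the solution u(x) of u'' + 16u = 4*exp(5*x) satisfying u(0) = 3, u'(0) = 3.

Characteristic equation r² + 16 = 0 has discriminant (0)² - 4·(16) = -64 < 0, so r = ± 4i.
Hence u_h = C1*cos(4*x) + C2*sin(4*x).
Try u_p = A*exp(5*x). Substituting into the equation and dividing by exp(5*x) gives A = 4/41, so u_p = 4*exp(5*x)/41.
General solution: u = 4*exp(5*x)/41 + C1*cos(4*x) + C2*sin(4*x).
Apply the initial conditions: u(0) = 4/41 + C1 = 3 and u'(0) = 20/41 + 4*C2 = 3. Solving gives C1 = 119/41, C2 = 103/164.

u = 4*exp(5*x)/41 + 103*sin(4*x)/164 + 119*cos(4*x)/41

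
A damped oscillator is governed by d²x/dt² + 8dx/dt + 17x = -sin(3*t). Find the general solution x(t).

x = -sin(3*t)/80 + 3*cos(3*t)/80 + C1*cos(t)*exp(-4*t) + C2*exp(-4*t)*sin(t)

Characteristic equation r² + 8r + 17 = 0 has discriminant (8)² - 4·(17) = -4 < 0, so r = -4 ± i.
Hence x_h = C1*cos(t)*exp(-4*t) + C2*exp(-4*t)*sin(t).
Try x_p = A*cos(3*t) + B*sin(3*t). Substituting and equating the coefficients of cos(3t) and sin(3t) gives A = 3/80, B = -1/80, so x_p = -sin(3*t)/80 + 3*cos(3*t)/80.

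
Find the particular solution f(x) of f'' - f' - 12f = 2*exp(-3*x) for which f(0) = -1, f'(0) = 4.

Characteristic equation r² - r - 12 = 0 factors as (r - 4)(r + 3) = 0, so r = 4, -3.
Hence f_h = C1*exp(4*x) + C2*exp(-3*x).
Since exp(-3*x) solves the homogeneous equation (r = -3 is a root of multiplicity 1), multiply the trial by x. Try f_p = A*x*exp(-3*x). Substituting into the equation and dividing by exp(-3*x) gives A = -2/7, so f_p = -2*x*exp(-3*x)/7.
General solution: f = C1*exp(4*x) + C2*exp(-3*x) - 2*x*exp(-3*x)/7.
Apply the initial conditions: f(0) = C1 + C2 = -1 and f'(0) = -2/7 - 3*C2 + 4*C1 = 4. Solving gives C1 = 9/49, C2 = -58/49.

f = -58*exp(-3*x)/49 + 9*exp(4*x)/49 - 2*x*exp(-3*x)/7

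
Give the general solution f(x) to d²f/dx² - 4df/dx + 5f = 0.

f = C1*cos(x)*exp(2*x) + C2*exp(2*x)*sin(x)

Characteristic equation r² - 4r + 5 = 0 has discriminant (-4)² - 4·(5) = -4 < 0, so r = 2 ± i.
Hence f_h = C1*cos(x)*exp(2*x) + C2*exp(2*x)*sin(x).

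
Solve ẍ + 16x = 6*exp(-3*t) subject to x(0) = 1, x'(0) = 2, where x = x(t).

x = 6*exp(-3*t)/25 + 17*sin(4*t)/25 + 19*cos(4*t)/25

Characteristic equation r² + 16 = 0 has discriminant (0)² - 4·(16) = -64 < 0, so r = ± 4i.
Hence x_h = C1*cos(4*t) + C2*sin(4*t).
Try x_p = A*exp(-3*t). Substituting into the equation and dividing by exp(-3*t) gives A = 6/25, so x_p = 6*exp(-3*t)/25.
General solution: x = 6*exp(-3*t)/25 + C1*cos(4*t) + C2*sin(4*t).
Apply the initial conditions: x(0) = 6/25 + C1 = 1 and x'(0) = -18/25 + 4*C2 = 2. Solving gives C1 = 19/25, C2 = 17/25.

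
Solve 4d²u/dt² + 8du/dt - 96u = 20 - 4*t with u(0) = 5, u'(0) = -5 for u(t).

u = -59/288 + t/24 + 419*exp(4*t)/160 + 931*exp(-6*t)/360

Divide through by 4: u'' + 2u' - 24u = 5 - t.
Characteristic equation r² + 2r - 24 = 0 factors as (r - 4)(r + 6) = 0, so r = 4, -6.
Hence u_h = C1*exp(4*t) + C2*exp(-6*t).
For the particular solution try u_p = A0 + A1*t. Substituting and matching coefficients of each power of t gives A0 = -59/288, A1 = 1/24, so u_p = -59/288 + t/24.
General solution: u = -59/288 + t/24 + C1*exp(4*t) + C2*exp(-6*t).
Apply the initial conditions: u(0) = -59/288 + C1 + C2 = 5 and u'(0) = 1/24 - 6*C2 + 4*C1 = -5. Solving gives C1 = 419/160, C2 = 931/360.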